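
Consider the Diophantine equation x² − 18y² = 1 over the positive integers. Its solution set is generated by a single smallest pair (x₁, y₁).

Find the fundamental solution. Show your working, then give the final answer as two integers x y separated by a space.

17 4

√18 = [4; 4,8, …], period ℓ=2 (even) → k=1
step 0: (4, 1)  from 4·(1,0) + (0,1)
step 1: (17, 4)  from 4·(4,1) + (1,0)
(x₁, y₁) = (17, 4);  17² − 18·4² = 1 ✓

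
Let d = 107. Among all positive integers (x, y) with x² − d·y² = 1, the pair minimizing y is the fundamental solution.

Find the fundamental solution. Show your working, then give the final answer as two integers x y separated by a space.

√107 → a₀=10, period (2,1,9,1,2,20); ℓ=6 even so k=5
a_0=10:  p_0=10·1+0=10,  q_0=10·0+1=1
a_1=2:  p_1=2·10+1=21,  q_1=2·1+0=2
a_2=1:  p_2=1·21+10=31,  q_2=1·2+1=3
a_3=9:  p_3=9·31+21=300,  q_3=9·3+2=29
a_4=1:  p_4=1·300+31=331,  q_4=1·29+3=32
a_5=2:  p_5=2·331+300=962,  q_5=2·32+29=93
fundamental: x₁=962, y₁=93  (since 925444 − 107·8649 = 1)

962 93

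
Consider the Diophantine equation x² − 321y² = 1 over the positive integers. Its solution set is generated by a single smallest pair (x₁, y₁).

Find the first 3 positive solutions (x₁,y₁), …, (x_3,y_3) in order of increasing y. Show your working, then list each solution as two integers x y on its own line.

[17; 1,10,1,34] for √321; ℓ=4 ⇒ convergent index 3
a_0=17:  p_0=17·1+0=17,  q_0=17·0+1=1
…
a_2=10:  p_2=10·18+17=197,  q_2=10·1+1=11
a_3=1:  p_3=1·197+18=215,  q_3=1·11+1=12
fundamental: x₁=215, y₁=12  (since 46225 − 321·144 = 1)
n=2: (215,12)∘(215,12) = (215·215+321·12·12, 215·12+12·215) = (92449,5160)
n=3: (92449,5160)∘(215,12) = (215·92449+321·12·5160, 215·5160+12·92449) = (39752855,2218788)

215 12
92449 5160
39752855 2218788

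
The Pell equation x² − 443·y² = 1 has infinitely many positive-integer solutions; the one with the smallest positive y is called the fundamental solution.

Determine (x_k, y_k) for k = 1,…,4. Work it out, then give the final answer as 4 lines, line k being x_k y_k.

√443 → a₀=21, period (21,42); ℓ=2 even so k=1
step 0: (21, 1)  from 21·(1,0) + (0,1)
step 1: (442, 21)  from 21·(21,1) + (1,0)
fundamental: x₁=442, y₁=21  (since 195364 − 443·441 = 1)
(442+21√443)^2 = 390727 + 18564√443
(442+21√443)^3 = 345402226 + 16410555√443
(442+21√443)^4 = 305335177057 + 14506912056√443

442 21
390727 18564
345402226 16410555
305335177057 14506912056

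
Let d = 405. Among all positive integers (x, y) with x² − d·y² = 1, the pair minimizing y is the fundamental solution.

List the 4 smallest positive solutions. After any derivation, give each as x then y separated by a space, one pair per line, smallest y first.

161 8
51841 2576
16692641 829464
5374978561 267084832

√405 = [20; 8,40, …], period ℓ=2 (even) → k=1
k=0  a_k=20  p_k/q_k = 20/1
k=1  a_k=8  p_k/q_k = 161/8
(x₁, y₁) = (161, 8);  161² − 405·8² = 1 ✓
k=2:  x_2 = 161·161+405·8·8 = 51841,  y_2 = 161·8+8·161 = 2576
k=3:  x_3 = 161·51841+405·8·2576 = 16692641,  y_3 = 161·2576+8·51841 = 829464
k=4:  x_4 = 161·16692641+405·8·829464 = 5374978561,  y_4 = 161·829464+8·16692641 = 267084832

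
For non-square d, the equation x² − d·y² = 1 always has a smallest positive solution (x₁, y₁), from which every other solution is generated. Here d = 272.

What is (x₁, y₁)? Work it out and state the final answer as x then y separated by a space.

√272 → a₀=16, period (2,32); ℓ=2 even so k=1
a_0=16:  p_0=16·1+0=16,  q_0=16·0+1=1
a_1=2:  p_1=2·16+1=33,  q_1=2·1+0=2
fundamental: x₁=33, y₁=2  (since 1089 − 272·4 = 1)

33 2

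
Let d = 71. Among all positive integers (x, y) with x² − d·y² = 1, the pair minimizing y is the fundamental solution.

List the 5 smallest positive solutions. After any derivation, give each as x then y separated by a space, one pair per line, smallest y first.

3480 413
24220799 2874480
168576757560 20006380387
1173294208396801 139244404619040
8166127521864977400 969141036142138013

d=71: √d = [8; 2,2,1,7,1,2,2,16] (ℓ=8, even), read p_7/q_7
a_0=8:  p_0=8·1+0=8,  q_0=8·0+1=1
a_1=2:  p_1=2·8+1=17,  q_1=2·1+0=2
a_2=2:  p_2=2·17+8=42,  q_2=2·2+1=5
a_3=1:  p_3=1·42+17=59,  q_3=1·5+2=7
…
a_5=1:  p_5=1·455+59=514,  q_5=1·54+7=61
a_6=2:  p_6=2·514+455=1483,  q_6=2·61+54=176
a_7=2:  p_7=2·1483+514=3480,  q_7=2·176+61=413
→ (3480, 413).  Check: 3480²=12110400, 71·413²=12110399, difference 1.
(x_2, y_2) = (3480·3480 + 71·413·413, 3480·413 + 413·3480) = (24220799, 2874480)
(x_3, y_3) = (3480·24220799 + 71·413·2874480, 3480·2874480 + 413·24220799) = (168576757560, 20006380387)
(x_4, y_4) = (3480·168576757560 + 71·413·20006380387, 3480·20006380387 + 413·168576757560) = (1173294208396801, 139244404619040)
(x_5, y_5) = (3480·1173294208396801 + 71·413·139244404619040, 3480·139244404619040 + 413·1173294208396801) = (8166127521864977400, 969141036142138013)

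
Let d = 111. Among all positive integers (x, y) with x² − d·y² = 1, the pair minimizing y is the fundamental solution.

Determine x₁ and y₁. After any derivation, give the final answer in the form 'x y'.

√111 → a₀=10, period (1,1,6,1,1,20); ℓ=6 even so k=5
step 0: (10, 1)  from 10·(1,0) + (0,1)
…
step 4: (158, 15)  from 1·(137,13) + (21,2)
step 5: (295, 28)  from 1·(158,15) + (137,13)
(x₁, y₁) = (295, 28);  295² − 111·28² = 1 ✓

295 28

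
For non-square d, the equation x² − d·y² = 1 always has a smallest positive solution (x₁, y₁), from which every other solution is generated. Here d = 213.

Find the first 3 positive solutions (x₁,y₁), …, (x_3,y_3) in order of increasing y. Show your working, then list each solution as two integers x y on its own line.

194399 13320
75581942401 5178789360
29386108041429599 2013502945575960

√213 → a₀=14, period (1,1,2,6,1,8,1,6,2,1,1,28); ℓ=12 even so k=11
k=0  a_k=14  p_k/q_k = 14/1
…
k=2  a_k=1  p_k/q_k = 29/2
…
k=8  a_k=6  p_k/q_k = 36749/2518
…
k=10  a_k=1  p_k/q_k = 115574/7919
k=11  a_k=1  p_k/q_k = 194399/13320
fundamental: x₁=194399, y₁=13320  (since 37790971201 − 213·177422400 = 1)
(194399+13320√213)^2 = 75581942401 + 5178789360√213
(194399+13320√213)^3 = 29386108041429599 + 2013502945575960√213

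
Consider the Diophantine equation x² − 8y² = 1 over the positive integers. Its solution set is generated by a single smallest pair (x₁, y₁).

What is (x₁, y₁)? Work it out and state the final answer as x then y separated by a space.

3 1

√8 → a₀=2, period (1,4); ℓ=2 even so k=1
a_0=2:  p_0=2·1+0=2,  q_0=2·0+1=1
a_1=1:  p_1=1·2+1=3,  q_1=1·1+0=1
→ (3, 1).  Check: 3²=9, 8·1²=8, difference 1.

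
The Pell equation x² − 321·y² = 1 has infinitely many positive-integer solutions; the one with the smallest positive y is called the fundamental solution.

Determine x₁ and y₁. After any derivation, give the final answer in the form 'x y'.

215 12

[17; 1,10,1,34] for √321; ℓ=4 ⇒ convergent index 3
k=0  a_k=17  p_k/q_k = 17/1
…
k=2  a_k=10  p_k/q_k = 197/11
k=3  a_k=1  p_k/q_k = 215/12
fundamental: x₁=215, y₁=12  (since 46225 − 321·144 = 1)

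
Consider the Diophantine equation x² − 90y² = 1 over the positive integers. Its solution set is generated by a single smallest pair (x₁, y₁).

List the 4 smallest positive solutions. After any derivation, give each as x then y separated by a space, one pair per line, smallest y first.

d=90: √d = [9; 2,18] (ℓ=2, even), read p_1/q_1
i=0: a=9 ⇒ p=9, q=1
i=1: a=2 ⇒ p=19, q=2
→ (19, 2).  Check: 19²=361, 90·2²=360, difference 1.
(19+2√90)^2 = 721 + 76√90
(19+2√90)^3 = 27379 + 2886√90
(19+2√90)^4 = 1039681 + 109592√90

19 2
721 76
27379 2886
1039681 109592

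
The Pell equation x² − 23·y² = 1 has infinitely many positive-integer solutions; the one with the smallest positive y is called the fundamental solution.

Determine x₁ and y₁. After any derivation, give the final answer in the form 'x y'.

24 5

√23 → a₀=4, period (1,3,1,8); ℓ=4 even so k=3
i=0: a=4 ⇒ p=4, q=1
…
i=2: a=3 ⇒ p=19, q=4
i=3: a=1 ⇒ p=24, q=5
(x₁, y₁) = (24, 5);  24² − 23·5² = 1 ✓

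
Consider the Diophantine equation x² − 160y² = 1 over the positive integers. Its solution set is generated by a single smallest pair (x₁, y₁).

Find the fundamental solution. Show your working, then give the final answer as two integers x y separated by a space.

√160 → a₀=12, period (1,1,1,5,1,1,1,24); ℓ=8 even so k=7
step 0: (12, 1)  from 12·(1,0) + (0,1)
step 1: (13, 1)  from 1·(12,1) + (1,0)
…
step 3: (38, 3)  from 1·(25,2) + (13,1)
…
step 6: (468, 37)  from 1·(253,20) + (215,17)
step 7: (721, 57)  from 1·(468,37) + (253,20)
→ (721, 57).  Check: 721²=519841, 160·57²=519840, difference 1.

721 57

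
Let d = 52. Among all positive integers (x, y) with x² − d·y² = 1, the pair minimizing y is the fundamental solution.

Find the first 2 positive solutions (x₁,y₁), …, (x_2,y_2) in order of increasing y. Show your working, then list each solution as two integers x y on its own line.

649 90
842401 116820

d=52: √d = [7; 4,1,2,1,4,14] (ℓ=6, even), read p_5/q_5
k=0  a_k=7  p_k/q_k = 7/1
…
k=4  a_k=1  p_k/q_k = 137/19
k=5  a_k=4  p_k/q_k = 649/90
fundamental: x₁=649, y₁=90  (since 421201 − 52·8100 = 1)
k=2:  x_2 = 649·649+52·90·90 = 842401,  y_2 = 649·90+90·649 = 116820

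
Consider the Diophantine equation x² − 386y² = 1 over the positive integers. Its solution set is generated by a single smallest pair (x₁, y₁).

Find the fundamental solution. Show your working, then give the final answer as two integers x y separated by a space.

111555 5678

√386 → a₀=19, period (1,1,1,4,1,18,1,4,1,1,1,38); ℓ=12 even so k=11
i=0: a=19 ⇒ p=19, q=1
…
i=3: a=1 ⇒ p=59, q=3
i=4: a=4 ⇒ p=275, q=14
…
i=7: a=1 ⇒ p=6621, q=337
…
i=10: a=1 ⇒ p=72163, q=3673
i=11: a=1 ⇒ p=111555, q=5678
fundamental: x₁=111555, y₁=5678  (since 12444518025 − 386·32239684 = 1)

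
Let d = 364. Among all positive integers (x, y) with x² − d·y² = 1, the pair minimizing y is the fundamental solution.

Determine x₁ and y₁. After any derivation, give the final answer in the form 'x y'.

4954951 259710

[19; 12,1,2,3,1,8,1,3,2,1,12,38] for √364; ℓ=12 ⇒ convergent index 11
k=0  a_k=19  p_k/q_k = 19/1
…
k=2  a_k=1  p_k/q_k = 248/13
…
k=7  a_k=1  p_k/q_k = 30755/1612
…
k=9  a_k=2  p_k/q_k = 270499/14178
k=10  a_k=1  p_k/q_k = 390371/20461
k=11  a_k=12  p_k/q_k = 4954951/259710
→ (4954951, 259710).  Check: 4954951²=24551539412401, 364·259710²=24551539412400, difference 1.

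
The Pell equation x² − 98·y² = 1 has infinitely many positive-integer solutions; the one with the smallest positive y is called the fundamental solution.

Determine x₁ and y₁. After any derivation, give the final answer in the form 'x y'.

√98 → a₀=9, period (1,8,1,18); ℓ=4 even so k=3
k=0  a_k=9  p_k/q_k = 9/1
…
k=2  a_k=8  p_k/q_k = 89/9
k=3  a_k=1  p_k/q_k = 99/10
→ (99, 10).  Check: 99²=9801, 98·10²=9800, difference 1.

99 10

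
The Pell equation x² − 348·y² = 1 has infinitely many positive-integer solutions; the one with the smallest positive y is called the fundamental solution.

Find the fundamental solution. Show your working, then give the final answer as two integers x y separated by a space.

1567 84

√348 → a₀=18, period (1,1,1,8,1,1,1,36); ℓ=8 even so k=7
k=0  a_k=18  p_k/q_k = 18/1
k=1  a_k=1  p_k/q_k = 19/1
k=2  a_k=1  p_k/q_k = 37/2
k=3  a_k=1  p_k/q_k = 56/3
…
k=6  a_k=1  p_k/q_k = 1026/55
k=7  a_k=1  p_k/q_k = 1567/84
→ (1567, 84).  Check: 1567²=2455489, 348·84²=2455488, difference 1.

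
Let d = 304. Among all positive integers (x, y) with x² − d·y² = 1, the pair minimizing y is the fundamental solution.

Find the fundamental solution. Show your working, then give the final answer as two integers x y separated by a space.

57799 3315

[17; 2,3,2,1,1,1,1,1,2,3,2,34] for √304; ℓ=12 ⇒ convergent index 11
k=0  a_k=17  p_k/q_k = 17/1
…
k=2  a_k=3  p_k/q_k = 122/7
k=3  a_k=2  p_k/q_k = 279/16
k=4  a_k=1  p_k/q_k = 401/23
k=5  a_k=1  p_k/q_k = 680/39
…
k=7  a_k=1  p_k/q_k = 1761/101
…
k=9  a_k=2  p_k/q_k = 7445/427
k=10  a_k=3  p_k/q_k = 25177/1444
k=11  a_k=2  p_k/q_k = 57799/3315
→ (57799, 3315).  Check: 57799²=3340724401, 304·3315²=3340724400, difference 1.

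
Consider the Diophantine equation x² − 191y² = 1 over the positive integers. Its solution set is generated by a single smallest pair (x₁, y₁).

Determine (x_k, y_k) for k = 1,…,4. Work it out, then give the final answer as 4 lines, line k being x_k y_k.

8994000 650783
161784071999999 11706284604000
2910171887135973018000 210572647456751349217
52348171905801720863712000001 3787780782452031563430792000

d=191: √d = [13; 1,4,1,1,3,…,4,1,26] (ℓ=16, even), read p_15/q_15
a_0=13:  p_0=13·1+0=13,  q_0=13·0+1=1
a_1=1:  p_1=1·13+1=14,  q_1=1·1+0=1
a_2=4:  p_2=4·14+13=69,  q_2=4·1+1=5
a_3=1:  p_3=1·69+14=83,  q_3=1·5+1=6
a_4=1:  p_4=1·83+69=152,  q_4=1·6+5=11
a_5=3:  p_5=3·152+83=539,  q_5=3·11+6=39
…
a_7=2:  p_7=2·1230+539=2999,  q_7=2·89+39=217
…
a_11=3:  p_11=3·207083+83433=704682,  q_11=3·14984+6037=50989
a_12=1:  p_12=1·704682+207083=911765,  q_12=1·50989+14984=65973
a_13=1:  p_13=1·911765+704682=1616447,  q_13=1·65973+50989=116962
a_14=4:  p_14=4·1616447+911765=7377553,  q_14=4·116962+65973=533821
a_15=1:  p_15=1·7377553+1616447=8994000,  q_15=1·533821+116962=650783
(x₁, y₁) = (8994000, 650783);  8994000² − 191·650783² = 1 ✓
(x_2, y_2) = (8994000·8994000 + 191·650783·650783, 8994000·650783 + 650783·8994000) = (161784071999999, 11706284604000)
(x_3, y_3) = (8994000·161784071999999 + 191·650783·11706284604000, 8994000·11706284604000 + 650783·161784071999999) = (2910171887135973018000, 210572647456751349217)
(x_4, y_4) = (8994000·2910171887135973018000 + 191·650783·210572647456751349217, 8994000·210572647456751349217 + 650783·2910171887135973018000) = (52348171905801720863712000001, 3787780782452031563430792000)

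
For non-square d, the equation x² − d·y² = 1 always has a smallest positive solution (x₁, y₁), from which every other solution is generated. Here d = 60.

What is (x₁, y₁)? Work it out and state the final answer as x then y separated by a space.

31 4

[7; 1,2,1,14] for √60; ℓ=4 ⇒ convergent index 3
k=0  a_k=7  p_k/q_k = 7/1
…
k=2  a_k=2  p_k/q_k = 23/3
k=3  a_k=1  p_k/q_k = 31/4
fundamental: x₁=31, y₁=4  (since 961 − 60·16 = 1)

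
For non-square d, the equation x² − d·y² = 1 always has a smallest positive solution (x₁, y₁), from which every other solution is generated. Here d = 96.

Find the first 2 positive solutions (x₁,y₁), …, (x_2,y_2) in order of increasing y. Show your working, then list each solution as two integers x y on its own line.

49 5
4801 490

[9; 1,3,1,18] for √96; ℓ=4 ⇒ convergent index 3
a_0=9:  p_0=9·1+0=9,  q_0=9·0+1=1
…
a_2=3:  p_2=3·10+9=39,  q_2=3·1+1=4
a_3=1:  p_3=1·39+10=49,  q_3=1·4+1=5
(x₁, y₁) = (49, 5);  49² − 96·5² = 1 ✓
(49+5√96)^2 = 4801 + 490√96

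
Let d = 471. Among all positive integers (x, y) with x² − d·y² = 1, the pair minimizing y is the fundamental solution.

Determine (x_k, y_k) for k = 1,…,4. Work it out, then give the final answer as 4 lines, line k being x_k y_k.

7838695 361188
122890278606049 5662485139320
1926598824915678693415 88772987898323613612
30204041151744689101078780801 1391728752747293974319493360

√471 = [21; 1,2,2,1,3,…,2,1,42, …], period ℓ=14 (even) → k=13
i=0: a=21 ⇒ p=21, q=1
i=1: a=1 ⇒ p=22, q=1
i=2: a=2 ⇒ p=65, q=3
i=3: a=2 ⇒ p=152, q=7
i=4: a=1 ⇒ p=217, q=10
i=5: a=3 ⇒ p=803, q=37
i=6: a=4 ⇒ p=3429, q=158
…
i=8: a=4 ⇒ p=198665, q=9154
i=9: a=3 ⇒ p=644804, q=29711
i=10: a=1 ⇒ p=843469, q=38865
i=11: a=2 ⇒ p=2331742, q=107441
i=12: a=2 ⇒ p=5506953, q=253747
i=13: a=1 ⇒ p=7838695, q=361188
(x₁, y₁) = (7838695, 361188);  7838695² − 471·361188² = 1 ✓
k=2:  x_2 = 7838695·7838695+471·361188·361188 = 122890278606049,  y_2 = 7838695·361188+361188·7838695 = 5662485139320
k=3:  x_3 = 7838695·122890278606049+471·361188·5662485139320 = 1926598824915678693415,  y_3 = 7838695·5662485139320+361188·122890278606049 = 88772987898323613612
k=4:  x_4 = 7838695·1926598824915678693415+471·361188·88772987898323613612 = 30204041151744689101078780801,  y_4 = 7838695·88772987898323613612+361188·1926598824915678693415 = 1391728752747293974319493360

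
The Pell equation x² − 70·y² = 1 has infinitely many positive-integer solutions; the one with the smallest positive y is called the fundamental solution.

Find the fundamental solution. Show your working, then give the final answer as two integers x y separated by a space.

251 30

√70 = [8; 2,1,2,1,2,16, …], period ℓ=6 (even) → k=5
k=0  a_k=8  p_k/q_k = 8/1
k=1  a_k=2  p_k/q_k = 17/2
k=2  a_k=1  p_k/q_k = 25/3
k=3  a_k=2  p_k/q_k = 67/8
k=4  a_k=1  p_k/q_k = 92/11
k=5  a_k=2  p_k/q_k = 251/30
fundamental: x₁=251, y₁=30  (since 63001 − 70·900 = 1)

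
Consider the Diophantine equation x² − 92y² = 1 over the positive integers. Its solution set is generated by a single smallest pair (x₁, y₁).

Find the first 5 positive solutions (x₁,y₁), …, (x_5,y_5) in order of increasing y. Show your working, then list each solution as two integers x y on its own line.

√92 = [9; 1,1,2,4,2,1,1,18, …], period ℓ=8 (even) → k=7
i=0: a=9 ⇒ p=9, q=1
…
i=6: a=1 ⇒ p=681, q=71
i=7: a=1 ⇒ p=1151, q=120
fundamental: x₁=1151, y₁=120  (since 1324801 − 92·14400 = 1)
k=2:  x_2 = 1151·1151+92·120·120 = 2649601,  y_2 = 1151·120+120·1151 = 276240
k=3:  x_3 = 1151·2649601+92·120·276240 = 6099380351,  y_3 = 1151·276240+120·2649601 = 635904360
k=4:  x_4 = 1151·6099380351+92·120·635904360 = 14040770918401,  y_4 = 1151·635904360+120·6099380351 = 1463851560480
k=5:  x_5 = 1151·14040770918401+92·120·1463851560480 = 32321848554778751,  y_5 = 1151·1463851560480+120·14040770918401 = 3369785656320600

1151 120
2649601 276240
6099380351 635904360
14040770918401 1463851560480
32321848554778751 3369785656320600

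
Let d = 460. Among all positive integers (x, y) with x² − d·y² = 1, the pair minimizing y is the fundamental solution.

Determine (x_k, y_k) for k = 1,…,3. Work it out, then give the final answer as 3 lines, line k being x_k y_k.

[21; 2,4,3,1,2,10,2,1,3,4,2,42] for √460; ℓ=12 ⇒ convergent index 11
i=0: a=21 ⇒ p=21, q=1
i=1: a=2 ⇒ p=43, q=2
i=2: a=4 ⇒ p=193, q=9
i=3: a=3 ⇒ p=622, q=29
…
i=6: a=10 ⇒ p=23335, q=1088
…
i=8: a=1 ⇒ p=72257, q=3369
i=9: a=3 ⇒ p=265693, q=12388
i=10: a=4 ⇒ p=1135029, q=52921
i=11: a=2 ⇒ p=2535751, q=118230
→ (2535751, 118230).  Check: 2535751²=6430033134001, 460·118230²=6430033134000, difference 1.
k=2:  x_2 = 2535751·2535751+460·118230·118230 = 12860066268001,  y_2 = 2535751·118230+118230·2535751 = 599603681460
k=3:  x_3 = 2535751·12860066268001+460·118230·599603681460 = 65219851798297071751,  y_3 = 2535751·599603681460+118230·12860066268001 = 3040891269731634690

2535751 118230
12860066268001 599603681460
65219851798297071751 3040891269731634690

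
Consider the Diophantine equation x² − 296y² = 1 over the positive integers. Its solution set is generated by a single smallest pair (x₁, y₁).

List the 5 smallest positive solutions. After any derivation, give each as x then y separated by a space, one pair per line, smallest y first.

3699 215
27365201 1590570
202447753299 11767036645
1497708451540801 87052535509140
11080046922051092499 644014645929581075

d=296: √d = [17; 4,1,7,1,4,34] (ℓ=6, even), read p_5/q_5
i=0: a=17 ⇒ p=17, q=1
…
i=4: a=1 ⇒ p=757, q=44
i=5: a=4 ⇒ p=3699, q=215
fundamental: x₁=3699, y₁=215  (since 13682601 − 296·46225 = 1)
(3699+215√296)^2 = 27365201 + 1590570√296
(3699+215√296)^3 = 202447753299 + 11767036645√296
(3699+215√296)^4 = 1497708451540801 + 87052535509140√296
(3699+215√296)^5 = 11080046922051092499 + 644014645929581075√296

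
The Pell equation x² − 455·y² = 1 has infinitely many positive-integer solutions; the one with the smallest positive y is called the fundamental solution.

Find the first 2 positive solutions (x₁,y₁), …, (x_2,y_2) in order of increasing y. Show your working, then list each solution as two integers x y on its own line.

64 3
8191 384

√455 = [21; 3,42, …], period ℓ=2 (even) → k=1
step 0: (21, 1)  from 21·(1,0) + (0,1)
step 1: (64, 3)  from 3·(21,1) + (1,0)
fundamental: x₁=64, y₁=3  (since 4096 − 455·9 = 1)
(64+3√455)^2 = 8191 + 384√455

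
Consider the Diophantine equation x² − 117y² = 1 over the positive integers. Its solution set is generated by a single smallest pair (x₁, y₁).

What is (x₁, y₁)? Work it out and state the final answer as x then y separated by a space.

[10; 1,4,2,4,1,20] for √117; ℓ=6 ⇒ convergent index 5
a_0=10:  p_0=10·1+0=10,  q_0=10·0+1=1
a_1=1:  p_1=1·10+1=11,  q_1=1·1+0=1
…
a_4=4:  p_4=4·119+54=530,  q_4=4·11+5=49
a_5=1:  p_5=1·530+119=649,  q_5=1·49+11=60
fundamental: x₁=649, y₁=60  (since 421201 − 117·3600 = 1)

649 60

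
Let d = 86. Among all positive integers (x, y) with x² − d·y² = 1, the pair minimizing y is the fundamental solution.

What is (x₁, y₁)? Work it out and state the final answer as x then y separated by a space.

10405 1122

d=86: √d = [9; 3,1,1,1,8,1,1,1,3,18] (ℓ=10, even), read p_9/q_9
i=0: a=9 ⇒ p=9, q=1
…
i=6: a=1 ⇒ p=983, q=106
…
i=8: a=1 ⇒ p=2847, q=307
i=9: a=3 ⇒ p=10405, q=1122
→ (10405, 1122).  Check: 10405²=108264025, 86·1122²=108264024, difference 1.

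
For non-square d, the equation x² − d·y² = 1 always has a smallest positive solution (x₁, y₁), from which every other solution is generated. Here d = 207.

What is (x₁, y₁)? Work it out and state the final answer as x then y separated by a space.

√207 = [14; 2,1,1,2,1,1,2,28, …], period ℓ=8 (even) → k=7
k=0  a_k=14  p_k/q_k = 14/1
…
k=2  a_k=1  p_k/q_k = 43/3
…
k=4  a_k=2  p_k/q_k = 187/13
…
k=6  a_k=1  p_k/q_k = 446/31
k=7  a_k=2  p_k/q_k = 1151/80
(x₁, y₁) = (1151, 80);  1151² − 207·80² = 1 ✓

1151 80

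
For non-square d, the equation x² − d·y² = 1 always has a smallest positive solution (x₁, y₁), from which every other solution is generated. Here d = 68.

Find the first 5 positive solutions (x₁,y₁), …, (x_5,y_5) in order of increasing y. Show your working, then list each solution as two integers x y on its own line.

33 4
2177 264
143649 17420
9478657 1149456
625447713 75846676

[8; 4,16] for √68; ℓ=2 ⇒ convergent index 1
k=0  a_k=8  p_k/q_k = 8/1
k=1  a_k=4  p_k/q_k = 33/4
fundamental: x₁=33, y₁=4  (since 1089 − 68·16 = 1)
n=2: (33,4)∘(33,4) = (33·33+68·4·4, 33·4+4·33) = (2177,264)
n=3: (2177,264)∘(33,4) = (33·2177+68·4·264, 33·264+4·2177) = (143649,17420)
n=4: (143649,17420)∘(33,4) = (33·143649+68·4·17420, 33·17420+4·143649) = (9478657,1149456)
n=5: (9478657,1149456)∘(33,4) = (33·9478657+68·4·1149456, 33·1149456+4·9478657) = (625447713,75846676)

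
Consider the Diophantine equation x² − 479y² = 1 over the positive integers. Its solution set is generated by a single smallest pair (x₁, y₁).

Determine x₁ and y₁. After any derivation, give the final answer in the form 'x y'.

[21; 1,7,1,3,2,21,2,3,1,7,1,42] for √479; ℓ=12 ⇒ convergent index 11
step 0: (21, 1)  from 21·(1,0) + (0,1)
…
step 3: (197, 9)  from 1·(175,8) + (22,1)
…
step 9: (340591, 15562)  from 1·(264712,12095) + (75879,3467)
step 10: (2648849, 121029)  from 7·(340591,15562) + (264712,12095)
step 11: (2989440, 136591)  from 1·(2648849,121029) + (340591,15562)
→ (2989440, 136591).  Check: 2989440²=8936751513600, 479·136591²=8936751513599, difference 1.

2989440 136591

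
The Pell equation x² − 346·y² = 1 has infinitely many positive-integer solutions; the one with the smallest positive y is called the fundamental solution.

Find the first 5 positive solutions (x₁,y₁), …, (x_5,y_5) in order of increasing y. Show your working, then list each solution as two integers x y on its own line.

17299 930
598510801 32176140
20707276675699 1113230090790
716430357827323201 38515534648976280
24787057499402451432499 1332560466672051244650

[18; 1,1,1,1,36] for √346; ℓ=5 ⇒ convergent index 9
i=0: a=18 ⇒ p=18, q=1
i=1: a=1 ⇒ p=19, q=1
i=2: a=1 ⇒ p=37, q=2
i=3: a=1 ⇒ p=56, q=3
i=4: a=1 ⇒ p=93, q=5
i=5: a=36 ⇒ p=3404, q=183
…
i=7: a=1 ⇒ p=6901, q=371
i=8: a=1 ⇒ p=10398, q=559
i=9: a=1 ⇒ p=17299, q=930
fundamental: x₁=17299, y₁=930  (since 299255401 − 346·864900 = 1)
k=2:  x_2 = 17299·17299+346·930·930 = 598510801,  y_2 = 17299·930+930·17299 = 32176140
k=3:  x_3 = 17299·598510801+346·930·32176140 = 20707276675699,  y_3 = 17299·32176140+930·598510801 = 1113230090790
k=4:  x_4 = 17299·20707276675699+346·930·1113230090790 = 716430357827323201,  y_4 = 17299·1113230090790+930·20707276675699 = 38515534648976280
k=5:  x_5 = 17299·716430357827323201+346·930·38515534648976280 = 24787057499402451432499,  y_5 = 17299·38515534648976280+930·716430357827323201 = 1332560466672051244650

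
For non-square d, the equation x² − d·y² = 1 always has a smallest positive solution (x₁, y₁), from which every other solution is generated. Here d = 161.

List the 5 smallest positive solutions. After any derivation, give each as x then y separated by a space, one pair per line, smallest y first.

[12; 1,2,4,1,2,1,4,2,1,24] for √161; ℓ=10 ⇒ convergent index 9
i=0: a=12 ⇒ p=12, q=1
i=1: a=1 ⇒ p=13, q=1
i=2: a=2 ⇒ p=38, q=3
i=3: a=4 ⇒ p=165, q=13
i=4: a=1 ⇒ p=203, q=16
i=5: a=2 ⇒ p=571, q=45
…
i=7: a=4 ⇒ p=3667, q=289
i=8: a=2 ⇒ p=8108, q=639
i=9: a=1 ⇒ p=11775, q=928
→ (11775, 928).  Check: 11775²=138650625, 161·928²=138650624, difference 1.
(11775+928√161)^2 = 277301249 + 21854400√161
(11775+928√161)^3 = 6530444402175 + 514671119072√161
(11775+928√161)^4 = 153791965393920001 + 12120504832291200√161
(11775+928√161)^5 = 3621800778496371621375 + 285437888285786640928√161

11775 928
277301249 21854400
6530444402175 514671119072
153791965393920001 12120504832291200
3621800778496371621375 285437888285786640928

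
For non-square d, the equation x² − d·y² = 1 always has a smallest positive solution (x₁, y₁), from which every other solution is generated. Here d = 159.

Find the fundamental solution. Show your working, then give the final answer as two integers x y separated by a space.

d=159: √d = [12; 1,1,1,1,3,1,1,1,1,24] (ℓ=10, even), read p_9/q_9
step 0: (12, 1)  from 12·(1,0) + (0,1)
step 1: (13, 1)  from 1·(12,1) + (1,0)
step 2: (25, 2)  from 1·(13,1) + (12,1)
step 3: (38, 3)  from 1·(25,2) + (13,1)
step 4: (63, 5)  from 1·(38,3) + (25,2)
…
step 6: (290, 23)  from 1·(227,18) + (63,5)
…
step 8: (807, 64)  from 1·(517,41) + (290,23)
step 9: (1324, 105)  from 1·(807,64) + (517,41)
(x₁, y₁) = (1324, 105);  1324² − 159·105² = 1 ✓

1324 105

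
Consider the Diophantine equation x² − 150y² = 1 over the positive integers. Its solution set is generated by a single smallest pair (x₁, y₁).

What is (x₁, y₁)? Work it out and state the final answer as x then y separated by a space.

√150 → a₀=12, period (4,24); ℓ=2 even so k=1
i=0: a=12 ⇒ p=12, q=1
i=1: a=4 ⇒ p=49, q=4
(x₁, y₁) = (49, 4);  49² − 150·4² = 1 ✓

49 4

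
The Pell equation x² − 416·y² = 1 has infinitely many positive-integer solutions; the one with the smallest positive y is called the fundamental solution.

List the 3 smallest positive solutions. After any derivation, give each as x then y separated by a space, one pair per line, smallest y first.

5201 255
54100801 2652510
562756526801 27591408765

√416 → a₀=20, period (2,1,1,9,1,1,2,40); ℓ=8 even so k=7
a_0=20:  p_0=20·1+0=20,  q_0=20·0+1=1
…
a_3=1:  p_3=1·61+41=102,  q_3=1·3+2=5
…
a_5=1:  p_5=1·979+102=1081,  q_5=1·48+5=53
a_6=1:  p_6=1·1081+979=2060,  q_6=1·53+48=101
a_7=2:  p_7=2·2060+1081=5201,  q_7=2·101+53=255
fundamental: x₁=5201, y₁=255  (since 27050401 − 416·65025 = 1)
n=2: (5201,255)∘(5201,255) = (5201·5201+416·255·255, 5201·255+255·5201) = (54100801,2652510)
n=3: (54100801,2652510)∘(5201,255) = (5201·54100801+416·255·2652510, 5201·2652510+255·54100801) = (562756526801,27591408765)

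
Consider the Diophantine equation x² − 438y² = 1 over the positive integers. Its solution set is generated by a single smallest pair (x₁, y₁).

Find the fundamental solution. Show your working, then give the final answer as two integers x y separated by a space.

293 14

[20; 1,12,1,40] for √438; ℓ=4 ⇒ convergent index 3
step 0: (20, 1)  from 20·(1,0) + (0,1)
step 1: (21, 1)  from 1·(20,1) + (1,0)
step 2: (272, 13)  from 12·(21,1) + (20,1)
step 3: (293, 14)  from 1·(272,13) + (21,1)
→ (293, 14).  Check: 293²=85849, 438·14²=85848, difference 1.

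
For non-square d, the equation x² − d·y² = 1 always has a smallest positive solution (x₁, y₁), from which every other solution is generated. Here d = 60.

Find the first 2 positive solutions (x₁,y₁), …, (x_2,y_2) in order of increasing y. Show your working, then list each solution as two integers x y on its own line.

31 4
1921 248

√60 → a₀=7, period (1,2,1,14); ℓ=4 even so k=3
step 0: (7, 1)  from 7·(1,0) + (0,1)
step 1: (8, 1)  from 1·(7,1) + (1,0)
step 2: (23, 3)  from 2·(8,1) + (7,1)
step 3: (31, 4)  from 1·(23,3) + (8,1)
→ (31, 4).  Check: 31²=961, 60·4²=960, difference 1.
(31+4√60)^2 = 1921 + 248√60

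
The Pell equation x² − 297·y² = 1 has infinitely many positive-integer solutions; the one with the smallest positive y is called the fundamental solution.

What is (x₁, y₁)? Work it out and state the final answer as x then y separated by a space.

48599 2820

√297 = [17; 4,3,1,1,2,1,1,3,4,34, …], period ℓ=10 (even) → k=9
step 0: (17, 1)  from 17·(1,0) + (0,1)
step 1: (69, 4)  from 4·(17,1) + (1,0)
step 2: (224, 13)  from 3·(69,4) + (17,1)
…
step 4: (517, 30)  from 1·(293,17) + (224,13)
step 5: (1327, 77)  from 2·(517,30) + (293,17)
…
step 7: (3171, 184)  from 1·(1844,107) + (1327,77)
step 8: (11357, 659)  from 3·(3171,184) + (1844,107)
step 9: (48599, 2820)  from 4·(11357,659) + (3171,184)
fundamental: x₁=48599, y₁=2820  (since 2361862801 − 297·7952400 = 1)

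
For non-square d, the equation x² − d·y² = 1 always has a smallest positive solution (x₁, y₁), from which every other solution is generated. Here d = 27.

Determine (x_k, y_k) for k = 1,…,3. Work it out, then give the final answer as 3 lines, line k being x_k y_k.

√27 → a₀=5, period (5,10); ℓ=2 even so k=1
step 0: (5, 1)  from 5·(1,0) + (0,1)
step 1: (26, 5)  from 5·(5,1) + (1,0)
(x₁, y₁) = (26, 5);  26² − 27·5² = 1 ✓
(26+5√27)^2 = 1351 + 260√27
(26+5√27)^3 = 70226 + 13515√27

26 5
1351 260
70226 13515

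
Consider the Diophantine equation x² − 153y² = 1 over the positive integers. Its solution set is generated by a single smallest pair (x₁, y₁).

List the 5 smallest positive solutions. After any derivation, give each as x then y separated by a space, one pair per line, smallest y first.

2177 176
9478657 766304
41270070401 3336487440
179689877047297 14527065547456
782369683393860737 63250840057135984

[12; 2,1,2,2,2,1,2,24] for √153; ℓ=8 ⇒ convergent index 7
k=0  a_k=12  p_k/q_k = 12/1
…
k=6  a_k=1  p_k/q_k = 804/65
k=7  a_k=2  p_k/q_k = 2177/176
(x₁, y₁) = (2177, 176);  2177² − 153·176² = 1 ✓
k=2:  x_2 = 2177·2177+153·176·176 = 9478657,  y_2 = 2177·176+176·2177 = 766304
k=3:  x_3 = 2177·9478657+153·176·766304 = 41270070401,  y_3 = 2177·766304+176·9478657 = 3336487440
k=4:  x_4 = 2177·41270070401+153·176·3336487440 = 179689877047297,  y_4 = 2177·3336487440+176·41270070401 = 14527065547456
k=5:  x_5 = 2177·179689877047297+153·176·14527065547456 = 782369683393860737,  y_5 = 2177·14527065547456+176·179689877047297 = 63250840057135984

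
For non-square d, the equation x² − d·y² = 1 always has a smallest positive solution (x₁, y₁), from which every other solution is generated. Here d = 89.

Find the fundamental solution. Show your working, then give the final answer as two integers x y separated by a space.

500001 53000

√89 → a₀=9, period (2,3,3,2,18); ℓ=5 odd so k=9
a_0=9:  p_0=9·1+0=9,  q_0=9·0+1=1
…
a_8=3:  p_8=3·66019+18934=216991,  q_8=3·6998+2007=23001
a_9=2:  p_9=2·216991+66019=500001,  q_9=2·23001+6998=53000
fundamental: x₁=500001, y₁=53000  (since 250001000001 − 89·2809000000 = 1)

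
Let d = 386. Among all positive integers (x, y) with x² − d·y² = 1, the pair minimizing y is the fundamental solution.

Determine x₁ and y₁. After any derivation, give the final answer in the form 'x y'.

d=386: √d = [19; 1,1,1,4,1,18,1,4,1,1,1,38] (ℓ=12, even), read p_11/q_11
k=0  a_k=19  p_k/q_k = 19/1
k=1  a_k=1  p_k/q_k = 20/1
k=2  a_k=1  p_k/q_k = 39/2
k=3  a_k=1  p_k/q_k = 59/3
k=4  a_k=4  p_k/q_k = 275/14
k=5  a_k=1  p_k/q_k = 334/17
…
k=7  a_k=1  p_k/q_k = 6621/337
k=8  a_k=4  p_k/q_k = 32771/1668
k=9  a_k=1  p_k/q_k = 39392/2005
k=10  a_k=1  p_k/q_k = 72163/3673
k=11  a_k=1  p_k/q_k = 111555/5678
fundamental: x₁=111555, y₁=5678  (since 12444518025 − 386·32239684 = 1)

111555 5678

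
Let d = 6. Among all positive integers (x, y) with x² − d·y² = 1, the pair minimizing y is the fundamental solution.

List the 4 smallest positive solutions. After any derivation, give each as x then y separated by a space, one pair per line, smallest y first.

√6 → a₀=2, period (2,4); ℓ=2 even so k=1
a_0=2:  p_0=2·1+0=2,  q_0=2·0+1=1
a_1=2:  p_1=2·2+1=5,  q_1=2·1+0=2
fundamental: x₁=5, y₁=2  (since 25 − 6·4 = 1)
k=2:  x_2 = 5·5+6·2·2 = 49,  y_2 = 5·2+2·5 = 20
k=3:  x_3 = 5·49+6·2·20 = 485,  y_3 = 5·20+2·49 = 198
k=4:  x_4 = 5·485+6·2·198 = 4801,  y_4 = 5·198+2·485 = 1960

5 2
49 20
485 198
4801 1960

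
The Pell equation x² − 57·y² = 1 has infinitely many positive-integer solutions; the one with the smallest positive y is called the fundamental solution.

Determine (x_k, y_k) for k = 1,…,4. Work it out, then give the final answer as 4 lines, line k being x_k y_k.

151 20
45601 6040
13771351 1824060
4158902401 550860080

√57 → a₀=7, period (1,1,4,1,1,14); ℓ=6 even so k=5
a_0=7:  p_0=7·1+0=7,  q_0=7·0+1=1
…
a_2=1:  p_2=1·8+7=15,  q_2=1·1+1=2
…
a_4=1:  p_4=1·68+15=83,  q_4=1·9+2=11
a_5=1:  p_5=1·83+68=151,  q_5=1·11+9=20
fundamental: x₁=151, y₁=20  (since 22801 − 57·400 = 1)
k=2:  x_2 = 151·151+57·20·20 = 45601,  y_2 = 151·20+20·151 = 6040
k=3:  x_3 = 151·45601+57·20·6040 = 13771351,  y_3 = 151·6040+20·45601 = 1824060
k=4:  x_4 = 151·13771351+57·20·1824060 = 4158902401,  y_4 = 151·1824060+20·13771351 = 550860080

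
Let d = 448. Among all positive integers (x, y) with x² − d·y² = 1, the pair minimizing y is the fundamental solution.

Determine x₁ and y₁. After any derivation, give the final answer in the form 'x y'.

127 6

√448 → a₀=21, period (6,42); ℓ=2 even so k=1
step 0: (21, 1)  from 21·(1,0) + (0,1)
step 1: (127, 6)  from 6·(21,1) + (1,0)
(x₁, y₁) = (127, 6);  127² − 448·6² = 1 ✓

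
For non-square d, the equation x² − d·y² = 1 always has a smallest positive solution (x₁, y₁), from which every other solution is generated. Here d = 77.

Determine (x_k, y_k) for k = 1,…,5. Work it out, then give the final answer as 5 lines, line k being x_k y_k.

351 40
246401 28080
172973151 19712120
121426905601 13837880160
85241514758751 9714172160200

d=77: √d = [8; 1,3,2,3,1,16] (ℓ=6, even), read p_5/q_5
a_0=8:  p_0=8·1+0=8,  q_0=8·0+1=1
a_1=1:  p_1=1·8+1=9,  q_1=1·1+0=1
a_2=3:  p_2=3·9+8=35,  q_2=3·1+1=4
a_3=2:  p_3=2·35+9=79,  q_3=2·4+1=9
a_4=3:  p_4=3·79+35=272,  q_4=3·9+4=31
a_5=1:  p_5=1·272+79=351,  q_5=1·31+9=40
(x₁, y₁) = (351, 40);  351² − 77·40² = 1 ✓
n=2: (351,40)∘(351,40) = (351·351+77·40·40, 351·40+40·351) = (246401,28080)
n=3: (246401,28080)∘(351,40) = (351·246401+77·40·28080, 351·28080+40·246401) = (172973151,19712120)
n=4: (172973151,19712120)∘(351,40) = (351·172973151+77·40·19712120, 351·19712120+40·172973151) = (121426905601,13837880160)
n=5: (121426905601,13837880160)∘(351,40) = (351·121426905601+77·40·13837880160, 351·13837880160+40·121426905601) = (85241514758751,9714172160200)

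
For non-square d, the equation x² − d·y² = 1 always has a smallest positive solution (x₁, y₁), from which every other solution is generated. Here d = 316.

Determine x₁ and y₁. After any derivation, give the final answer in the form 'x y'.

√316 = [17; 1,3,2,8,2,3,1,34, …], period ℓ=8 (even) → k=7
i=0: a=17 ⇒ p=17, q=1
…
i=3: a=2 ⇒ p=160, q=9
i=4: a=8 ⇒ p=1351, q=76
…
i=6: a=3 ⇒ p=9937, q=559
i=7: a=1 ⇒ p=12799, q=720
→ (12799, 720).  Check: 12799²=163814401, 316·720²=163814400, difference 1.

12799 720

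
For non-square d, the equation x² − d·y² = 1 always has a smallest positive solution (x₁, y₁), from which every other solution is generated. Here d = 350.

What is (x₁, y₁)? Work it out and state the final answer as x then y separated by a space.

√350 → a₀=18, period (1,2,2,2,1,36); ℓ=6 even so k=5
a_0=18:  p_0=18·1+0=18,  q_0=18·0+1=1
a_1=1:  p_1=1·18+1=19,  q_1=1·1+0=1
a_2=2:  p_2=2·19+18=56,  q_2=2·1+1=3
a_3=2:  p_3=2·56+19=131,  q_3=2·3+1=7
a_4=2:  p_4=2·131+56=318,  q_4=2·7+3=17
a_5=1:  p_5=1·318+131=449,  q_5=1·17+7=24
fundamental: x₁=449, y₁=24  (since 201601 − 350·576 = 1)

449 24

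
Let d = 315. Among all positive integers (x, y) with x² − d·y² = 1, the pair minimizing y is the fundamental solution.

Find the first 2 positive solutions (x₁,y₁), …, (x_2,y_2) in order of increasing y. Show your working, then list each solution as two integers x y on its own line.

71 4
10081 568

[17; 1,2,1,34] for √315; ℓ=4 ⇒ convergent index 3
k=0  a_k=17  p_k/q_k = 17/1
…
k=2  a_k=2  p_k/q_k = 53/3
k=3  a_k=1  p_k/q_k = 71/4
(x₁, y₁) = (71, 4);  71² − 315·4² = 1 ✓
k=2:  x_2 = 71·71+315·4·4 = 10081,  y_2 = 71·4+4·71 = 568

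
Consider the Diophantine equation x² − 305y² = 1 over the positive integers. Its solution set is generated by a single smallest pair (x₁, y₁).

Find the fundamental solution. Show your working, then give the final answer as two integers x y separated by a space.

489 28

√305 → a₀=17, period (2,6,2,34); ℓ=4 even so k=3
step 0: (17, 1)  from 17·(1,0) + (0,1)
…
step 2: (227, 13)  from 6·(35,2) + (17,1)
step 3: (489, 28)  from 2·(227,13) + (35,2)
fundamental: x₁=489, y₁=28  (since 239121 − 305·784 = 1)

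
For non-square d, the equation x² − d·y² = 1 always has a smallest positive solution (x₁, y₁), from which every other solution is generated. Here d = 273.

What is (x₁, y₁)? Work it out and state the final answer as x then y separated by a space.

[16; 1,1,10,1,1,32] for √273; ℓ=6 ⇒ convergent index 5
step 0: (16, 1)  from 16·(1,0) + (0,1)
step 1: (17, 1)  from 1·(16,1) + (1,0)
step 2: (33, 2)  from 1·(17,1) + (16,1)
…
step 4: (380, 23)  from 1·(347,21) + (33,2)
step 5: (727, 44)  from 1·(380,23) + (347,21)
→ (727, 44).  Check: 727²=528529, 273·44²=528528, difference 1.

727 44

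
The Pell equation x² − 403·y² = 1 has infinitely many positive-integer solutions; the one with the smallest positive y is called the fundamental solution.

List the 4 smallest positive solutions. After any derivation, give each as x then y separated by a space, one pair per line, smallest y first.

669878 33369
897473069767 44706317964
1202394930058086974 59895557730143415
1610915821914004898868577 80245432842261314788776

√403 = [20; 13,2,1,3,1,3,1,2,13,40, …], period ℓ=10 (even) → k=9
k=0  a_k=20  p_k/q_k = 20/1
k=1  a_k=13  p_k/q_k = 261/13
k=2  a_k=2  p_k/q_k = 542/27
k=3  a_k=1  p_k/q_k = 803/40
…
k=5  a_k=1  p_k/q_k = 3754/187
k=6  a_k=3  p_k/q_k = 14213/708
k=7  a_k=1  p_k/q_k = 17967/895
k=8  a_k=2  p_k/q_k = 50147/2498
k=9  a_k=13  p_k/q_k = 669878/33369
fundamental: x₁=669878, y₁=33369  (since 448736534884 − 403·1113490161 = 1)
(669878+33369√403)^2 = 897473069767 + 44706317964√403
(669878+33369√403)^3 = 1202394930058086974 + 59895557730143415√403
(669878+33369√403)^4 = 1610915821914004898868577 + 80245432842261314788776√403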